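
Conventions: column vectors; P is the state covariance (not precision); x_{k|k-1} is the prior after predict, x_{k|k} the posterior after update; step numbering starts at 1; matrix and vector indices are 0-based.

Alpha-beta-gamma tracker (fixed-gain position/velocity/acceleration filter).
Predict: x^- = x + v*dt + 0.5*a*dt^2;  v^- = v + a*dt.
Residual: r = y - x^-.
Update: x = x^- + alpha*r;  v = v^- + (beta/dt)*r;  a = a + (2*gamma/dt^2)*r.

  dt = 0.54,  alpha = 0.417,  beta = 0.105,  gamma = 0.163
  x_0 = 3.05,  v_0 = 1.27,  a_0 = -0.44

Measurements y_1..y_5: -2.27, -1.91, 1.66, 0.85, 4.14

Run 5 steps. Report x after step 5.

step 1: x_pred=3.6716  r=-5.9416  x^+=1.1940  v^+=-0.1229  a^+=-7.0826
step 2: x_pred=0.0950  r=-2.0050  x^+=-0.7411  v^+=-4.3374  a^+=-9.3241
step 3: x_pred=-4.4427  r=6.1027  x^+=-1.8979  v^+=-8.1857  a^+=-2.5014
step 4: x_pred=-6.6829  r=7.5329  x^+=-3.5417  v^+=-8.0718  a^+=5.9201
step 5: x_pred=-7.0373  r=11.1773  x^+=-2.3763  v^+=-2.7015  a^+=18.4160

x_post = -2.3763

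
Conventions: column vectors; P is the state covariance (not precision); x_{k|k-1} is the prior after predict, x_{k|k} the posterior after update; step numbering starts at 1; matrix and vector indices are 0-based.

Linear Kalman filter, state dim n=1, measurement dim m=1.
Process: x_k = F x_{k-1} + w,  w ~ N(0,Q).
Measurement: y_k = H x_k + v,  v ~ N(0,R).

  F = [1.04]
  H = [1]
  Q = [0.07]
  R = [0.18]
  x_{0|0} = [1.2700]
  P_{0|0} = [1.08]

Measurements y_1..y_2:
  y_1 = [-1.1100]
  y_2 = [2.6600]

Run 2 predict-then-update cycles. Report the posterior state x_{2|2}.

x_post = [1.1627]

step 1: x^-=[1.3208]  P^-=[1.2381]  S=[1.4181]  K=[0.8731]  nu=[-2.4308]  x^+=[-0.8015]  P^+=[0.1572]
step 2: x^-=[-0.8335]  P^-=[0.2400]  S=[0.4200]  K=[0.5714]  nu=[3.4935]  x^+=[1.1627]  P^+=[0.1029]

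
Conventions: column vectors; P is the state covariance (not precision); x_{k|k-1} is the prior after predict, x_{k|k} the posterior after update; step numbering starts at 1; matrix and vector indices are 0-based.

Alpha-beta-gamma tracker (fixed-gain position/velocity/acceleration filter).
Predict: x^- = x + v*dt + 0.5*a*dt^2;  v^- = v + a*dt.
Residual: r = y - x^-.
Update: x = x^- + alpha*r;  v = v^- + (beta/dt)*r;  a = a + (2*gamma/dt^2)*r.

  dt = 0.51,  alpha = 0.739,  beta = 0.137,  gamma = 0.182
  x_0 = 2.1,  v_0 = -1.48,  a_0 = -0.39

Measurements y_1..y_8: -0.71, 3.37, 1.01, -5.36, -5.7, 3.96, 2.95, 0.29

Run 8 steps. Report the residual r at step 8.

step 1: x_pred=1.2945  r=-2.0045  x^+=-0.1868  v^+=-2.2174  a^+=-3.1952
step 2: x_pred=-1.7332  r=5.1032  x^+=2.0381  v^+=-2.4760  a^+=3.9466
step 3: x_pred=1.2885  r=-0.2785  x^+=1.0827  v^+=-0.5381  a^+=3.5568
step 4: x_pred=1.2708  r=-6.6308  x^+=-3.6294  v^+=-0.5054  a^+=-5.7228
step 5: x_pred=-4.6314  r=-1.0686  x^+=-5.4211  v^+=-3.7111  a^+=-7.2183
step 6: x_pred=-8.2525  r=12.2125  x^+=0.7725  v^+=-4.1118  a^+=9.8726
step 7: x_pred=-0.0406  r=2.9906  x^+=2.1695  v^+=1.7265  a^+=14.0577
step 8: x_pred=4.8782  r=-4.5882  x^+=1.4875  v^+=7.6635  a^+=7.6367

resid = -4.5882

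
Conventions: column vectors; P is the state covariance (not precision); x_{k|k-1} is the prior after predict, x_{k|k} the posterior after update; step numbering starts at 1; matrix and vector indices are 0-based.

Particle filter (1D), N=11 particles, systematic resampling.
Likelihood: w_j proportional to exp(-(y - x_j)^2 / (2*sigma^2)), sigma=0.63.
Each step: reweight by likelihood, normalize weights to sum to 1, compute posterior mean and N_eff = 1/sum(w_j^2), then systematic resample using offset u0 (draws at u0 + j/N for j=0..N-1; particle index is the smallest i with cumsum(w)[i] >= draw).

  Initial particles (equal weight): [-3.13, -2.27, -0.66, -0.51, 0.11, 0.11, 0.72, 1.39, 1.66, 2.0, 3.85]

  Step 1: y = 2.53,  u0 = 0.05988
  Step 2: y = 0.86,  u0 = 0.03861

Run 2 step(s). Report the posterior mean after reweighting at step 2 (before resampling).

post_mean = 1.7246

step 1: w=[0.0000, 0.0000, 0.0000, 0.0000, 0.0004, 0.0004, 0.0114, 0.1379, 0.2732, 0.4976, 0.0789]  mean=1.9527  Neff=2.8764  idx=[7, 8, 8, 8, 9, 9, 9, 9, 9, 9, 10]
step 2: w=[0.2188, 0.1392, 0.1392, 0.1392, 0.0606, 0.0606, 0.0606, 0.0606, 0.0606, 0.0606, 0.0000]  mean=1.7246  Neff=7.8120  idx=[0, 0, 1, 1, 2, 2, 3, 4, 6, 7, 9]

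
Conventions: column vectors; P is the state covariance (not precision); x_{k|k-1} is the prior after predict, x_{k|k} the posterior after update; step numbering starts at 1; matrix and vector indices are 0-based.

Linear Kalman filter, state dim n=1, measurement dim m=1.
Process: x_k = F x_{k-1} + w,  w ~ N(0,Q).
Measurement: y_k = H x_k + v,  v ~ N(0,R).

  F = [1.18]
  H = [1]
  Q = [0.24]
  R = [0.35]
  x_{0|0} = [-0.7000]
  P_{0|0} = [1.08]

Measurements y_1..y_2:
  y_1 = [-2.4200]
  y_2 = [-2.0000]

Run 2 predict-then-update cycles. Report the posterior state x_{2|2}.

x_post = [-2.1902]

step 1: x^-=[-0.8260]  P^-=[1.7438]  S=[2.0938]  K=[0.8328]  nu=[-1.5940]  x^+=[-2.1535]  P^+=[0.2915]
step 2: x^-=[-2.5412]  P^-=[0.6459]  S=[0.9959]  K=[0.6486]  nu=[0.5412]  x^+=[-2.1902]  P^+=[0.2270]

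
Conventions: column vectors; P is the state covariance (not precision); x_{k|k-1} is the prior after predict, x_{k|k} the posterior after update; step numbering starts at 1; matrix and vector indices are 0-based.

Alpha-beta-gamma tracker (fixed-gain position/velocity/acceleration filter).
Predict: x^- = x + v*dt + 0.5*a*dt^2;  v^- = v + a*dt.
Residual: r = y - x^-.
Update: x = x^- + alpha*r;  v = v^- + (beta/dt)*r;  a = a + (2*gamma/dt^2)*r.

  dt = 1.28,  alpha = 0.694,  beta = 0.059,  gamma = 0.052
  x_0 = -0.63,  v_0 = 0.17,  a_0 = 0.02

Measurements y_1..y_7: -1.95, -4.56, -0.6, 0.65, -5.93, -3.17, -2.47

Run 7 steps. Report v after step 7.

step 1: x_pred=-0.3960  r=-1.5540  x^+=-1.4745  v^+=0.1240  a^+=-0.0786
step 2: x_pred=-1.3802  r=-3.1798  x^+=-3.5870  v^+=-0.1233  a^+=-0.2805
step 3: x_pred=-3.9745  r=3.3745  x^+=-1.6326  v^+=-0.3267  a^+=-0.0663
step 4: x_pred=-2.1051  r=2.7551  x^+=-0.1931  v^+=-0.2846  a^+=0.1086
step 5: x_pred=-0.4684  r=-5.4616  x^+=-4.2587  v^+=-0.3973  a^+=-0.2381
step 6: x_pred=-4.9623  r=1.7923  x^+=-3.7185  v^+=-0.6194  a^+=-0.1243
step 7: x_pred=-4.6132  r=2.1432  x^+=-3.1258  v^+=-0.6798  a^+=0.0117

v_post = -0.6798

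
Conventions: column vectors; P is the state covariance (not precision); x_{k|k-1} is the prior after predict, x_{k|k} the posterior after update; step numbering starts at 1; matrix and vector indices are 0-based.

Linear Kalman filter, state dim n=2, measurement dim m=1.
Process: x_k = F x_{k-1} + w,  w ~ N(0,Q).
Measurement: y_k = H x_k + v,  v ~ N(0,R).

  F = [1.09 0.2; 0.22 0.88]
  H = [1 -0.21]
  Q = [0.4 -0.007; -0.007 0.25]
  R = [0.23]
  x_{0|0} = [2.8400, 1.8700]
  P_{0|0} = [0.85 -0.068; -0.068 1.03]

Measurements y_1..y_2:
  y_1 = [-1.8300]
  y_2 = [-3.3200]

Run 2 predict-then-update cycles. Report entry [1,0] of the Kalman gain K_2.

K[1,0] = 0.2474

step 1: x^-=[3.4696, 2.2704]  P^-=[1.4214 0.3099; 0.3099 1.0624]  S=[1.5681]  K=[0.8650; 0.0553]  nu=[-4.8228]  x^+=[-0.7019, 2.0035]  P^+=[0.2483 0.2348; 0.2348 1.0576]
step 2: x^-=[-0.3644, 1.6087]  P^-=[0.8396 0.4743; 0.4743 1.1720]  S=[0.9221]  K=[0.8025; 0.2474]  nu=[-2.6178]  x^+=[-2.4653, 0.9610]  P^+=[0.2457 0.2912; 0.2912 1.1155]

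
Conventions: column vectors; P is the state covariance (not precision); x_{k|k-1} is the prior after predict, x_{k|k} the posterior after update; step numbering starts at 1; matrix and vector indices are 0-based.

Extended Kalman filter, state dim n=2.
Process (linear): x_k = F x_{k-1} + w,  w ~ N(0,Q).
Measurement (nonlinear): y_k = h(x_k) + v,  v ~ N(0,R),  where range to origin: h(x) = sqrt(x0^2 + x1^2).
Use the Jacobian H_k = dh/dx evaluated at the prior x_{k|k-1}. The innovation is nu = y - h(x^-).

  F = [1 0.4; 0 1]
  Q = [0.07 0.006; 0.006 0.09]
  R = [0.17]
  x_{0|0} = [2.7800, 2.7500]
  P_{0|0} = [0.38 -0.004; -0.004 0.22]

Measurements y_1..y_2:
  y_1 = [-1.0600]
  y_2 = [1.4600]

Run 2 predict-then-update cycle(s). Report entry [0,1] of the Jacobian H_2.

step 1: x^-=[3.8800, 2.7500]  P^-=[0.4820 0.0900; 0.0900 0.3100]  H_jac=[0.8159 0.5783]  S=[0.6794]  K=[0.6554; 0.3719]  nu=[-5.8157]  x^+=[0.0683, 0.5870]  P^+=[0.1902 -0.0756; -0.0756 0.2160]
step 2: x^-=[0.3031, 0.5870]  P^-=[0.2342 0.0168; 0.0168 0.3060]  H_jac=[0.4589 0.8885]  S=[0.4746]  K=[0.2579; 0.5891]  nu=[0.7993]  x^+=[0.5093, 1.0579]  P^+=[0.2027 -0.0553; -0.0553 0.1413]

H_jac[0,1] = 0.8885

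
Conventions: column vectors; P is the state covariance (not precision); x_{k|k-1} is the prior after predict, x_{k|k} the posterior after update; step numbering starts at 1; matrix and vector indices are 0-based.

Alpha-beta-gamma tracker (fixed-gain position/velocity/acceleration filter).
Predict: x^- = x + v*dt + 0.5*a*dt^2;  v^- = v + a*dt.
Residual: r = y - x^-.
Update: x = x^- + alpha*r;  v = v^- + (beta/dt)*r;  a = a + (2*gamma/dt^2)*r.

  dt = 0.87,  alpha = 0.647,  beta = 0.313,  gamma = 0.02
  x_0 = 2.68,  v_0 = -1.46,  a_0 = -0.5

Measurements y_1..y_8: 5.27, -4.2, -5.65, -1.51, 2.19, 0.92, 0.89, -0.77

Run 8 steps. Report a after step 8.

step 1: x_pred=1.2206  r=4.0494  x^+=3.8406  v^+=-0.4381  a^+=-0.2860
step 2: x_pred=3.3511  r=-7.5511  x^+=-1.5344  v^+=-3.4036  a^+=-0.6851
step 3: x_pred=-4.7549  r=-0.8951  x^+=-5.3340  v^+=-4.3217  a^+=-0.7324
step 4: x_pred=-9.3710  r=7.8610  x^+=-4.2849  v^+=-2.1307  a^+=-0.3169
step 5: x_pred=-6.2586  r=8.4486  x^+=-0.7923  v^+=0.6332  a^+=0.1296
step 6: x_pred=-0.1925  r=1.1125  x^+=0.5273  v^+=1.1461  a^+=0.1883
step 7: x_pred=1.5957  r=-0.7057  x^+=1.1391  v^+=1.0561  a^+=0.1511
step 8: x_pred=2.1151  r=-2.8851  x^+=0.2484  v^+=0.1495  a^+=-0.0014

a_post = -0.0014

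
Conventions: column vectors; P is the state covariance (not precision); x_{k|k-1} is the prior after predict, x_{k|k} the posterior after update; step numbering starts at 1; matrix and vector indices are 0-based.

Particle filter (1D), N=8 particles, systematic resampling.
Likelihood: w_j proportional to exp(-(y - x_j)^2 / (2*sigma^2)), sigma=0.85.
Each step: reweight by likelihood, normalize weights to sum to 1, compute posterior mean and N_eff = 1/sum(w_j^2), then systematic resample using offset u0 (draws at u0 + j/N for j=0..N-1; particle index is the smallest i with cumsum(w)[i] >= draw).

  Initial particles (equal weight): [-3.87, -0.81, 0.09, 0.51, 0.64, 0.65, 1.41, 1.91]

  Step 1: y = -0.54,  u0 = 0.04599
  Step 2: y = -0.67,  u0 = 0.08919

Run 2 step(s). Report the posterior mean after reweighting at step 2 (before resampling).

step 1: w=[0.0002, 0.3146, 0.2514, 0.1543, 0.1263, 0.1242, 0.0238, 0.0052]  mean=0.0509  Neff=4.5874  idx=[1, 1, 1, 2, 2, 3, 4, 5]
step 2: w=[0.1866, 0.1866, 0.1866, 0.1268, 0.1268, 0.0722, 0.0577, 0.0566]  mean=-0.3201  Neff=6.7390  idx=[0, 1, 1, 2, 3, 4, 5, 7]

post_mean = -0.3201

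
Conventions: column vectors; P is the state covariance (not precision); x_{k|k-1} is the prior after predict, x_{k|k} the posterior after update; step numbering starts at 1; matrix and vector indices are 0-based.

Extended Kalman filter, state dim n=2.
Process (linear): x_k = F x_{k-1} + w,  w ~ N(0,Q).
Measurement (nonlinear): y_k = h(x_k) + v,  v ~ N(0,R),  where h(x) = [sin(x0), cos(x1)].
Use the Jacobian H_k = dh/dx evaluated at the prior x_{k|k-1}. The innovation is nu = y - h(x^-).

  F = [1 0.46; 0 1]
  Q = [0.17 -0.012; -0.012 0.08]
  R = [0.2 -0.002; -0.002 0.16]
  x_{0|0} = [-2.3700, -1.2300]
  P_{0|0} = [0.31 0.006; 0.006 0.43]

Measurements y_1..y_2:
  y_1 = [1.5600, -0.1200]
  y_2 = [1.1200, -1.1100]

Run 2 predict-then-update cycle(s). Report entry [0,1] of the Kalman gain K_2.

step 1: x^-=[-2.9358, -1.2300]  P^-=[0.5765 0.1918; 0.1918 0.5100]  H_jac=[-0.9789 0.0000; 0.0000 0.9425]  S=[0.7524 -0.1790; -0.1790 0.6130]  K=[-0.7306 0.0816; -0.0677 0.7643]  nu=[1.7643, -0.4542]  x^+=[-4.2619, -1.6967]  P^+=[0.1494 0.0154; 0.0154 0.1299]
step 2: x^-=[-5.0424, -1.6967]  P^-=[0.3611 0.0632; 0.0632 0.2099]  H_jac=[0.3241 0.0000; 0.0000 0.9921]  S=[0.2379 0.0183; 0.0183 0.3666]  K=[0.4805 0.1469; 0.0425 0.5659]  nu=[0.1740, -0.9844]  x^+=[-5.1034, -2.2464]  P^+=[0.2957 0.0227; 0.0227 0.0912]

K[0,1] = 0.1469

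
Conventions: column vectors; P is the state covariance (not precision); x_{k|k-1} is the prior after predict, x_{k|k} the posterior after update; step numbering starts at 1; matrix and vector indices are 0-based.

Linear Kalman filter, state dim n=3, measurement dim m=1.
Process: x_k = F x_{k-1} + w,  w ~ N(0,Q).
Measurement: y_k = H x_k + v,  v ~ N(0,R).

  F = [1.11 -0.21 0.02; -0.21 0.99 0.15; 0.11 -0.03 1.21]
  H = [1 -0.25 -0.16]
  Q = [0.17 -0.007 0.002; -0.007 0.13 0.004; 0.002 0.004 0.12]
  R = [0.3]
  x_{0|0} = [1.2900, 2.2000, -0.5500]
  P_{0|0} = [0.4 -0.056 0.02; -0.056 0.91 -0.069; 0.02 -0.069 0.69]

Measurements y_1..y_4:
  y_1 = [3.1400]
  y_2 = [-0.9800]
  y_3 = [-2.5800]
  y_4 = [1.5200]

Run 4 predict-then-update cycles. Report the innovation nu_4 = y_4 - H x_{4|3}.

innov = [3.7518]

step 1: x^-=[0.9589, 1.8246, -0.5896]  P^-=[0.7308 -0.3473 0.1209; -0.3473 1.0566 -0.0006; 0.1209 -0.0006 1.1466]  S=[1.2611]  K=[0.6330; -0.4848; -0.0495]  nu=[2.5429]  x^+=[2.5686, 0.5919, -0.7154]  P^+=[0.2255 0.0397 0.1604; 0.0397 0.7602 -0.0308; 0.1604 -0.0308 1.1435]
step 2: x^-=[2.7125, -0.0608, -0.6009]  P^-=[0.4707 -0.1424 0.2834; -0.1424 0.8750 0.1134; 0.2834 0.1134 1.8423]  S=[0.8621]  K=[0.5347; -0.4400; -0.0461]  nu=[-3.8039]  x^+=[0.6788, 1.6128, -0.4256]  P^+=[0.2242 0.0604 0.3046; 0.0604 0.7081 0.0960; 0.3046 0.0960 1.8405]
step 3: x^-=[0.4062, 1.3903, -0.4887]  P^-=[0.4628 -0.0836 0.4604; -0.0836 0.8595 0.3609; 0.4604 0.3609 2.8917]  S=[0.8139]  K=[0.5038; -0.4377; -0.1137]  nu=[-2.7168]  x^+=[-0.9625, 2.5794, -0.1799]  P^+=[0.2562 0.0959 0.5070; 0.0959 0.7036 0.3204; 0.5070 0.3204 2.8812]
step 4: x^-=[-1.6137, 2.7288, -0.4009]  P^-=[0.4930 -0.0163 0.7025; -0.0163 0.9191 0.7731; 0.7025 0.7731 4.4531]  S=[0.8096]  K=[0.4751; -0.4567; -0.2511]  nu=[3.7518]  x^+=[0.1688, 1.0155, -1.3430]  P^+=[0.3102 0.1594 0.7991; 0.1594 0.7502 0.6802; 0.7991 0.6802 4.4021]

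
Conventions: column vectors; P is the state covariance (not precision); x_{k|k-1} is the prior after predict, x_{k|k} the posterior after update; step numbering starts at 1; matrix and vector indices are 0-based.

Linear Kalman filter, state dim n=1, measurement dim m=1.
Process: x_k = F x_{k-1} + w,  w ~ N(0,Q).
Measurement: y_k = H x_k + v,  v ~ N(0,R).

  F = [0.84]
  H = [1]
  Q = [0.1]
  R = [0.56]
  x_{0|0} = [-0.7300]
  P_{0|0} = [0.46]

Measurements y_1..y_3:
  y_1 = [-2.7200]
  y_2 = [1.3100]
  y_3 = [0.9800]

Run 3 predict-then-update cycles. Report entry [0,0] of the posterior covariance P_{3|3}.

P_post[0,0] = 0.1624

step 1: x^-=[-0.6132]  P^-=[0.4246]  S=[0.9846]  K=[0.4312]  nu=[-2.1068]  x^+=[-1.5217]  P^+=[0.2415]
step 2: x^-=[-1.2782]  P^-=[0.2704]  S=[0.8304]  K=[0.3256]  nu=[2.5882]  x^+=[-0.4355]  P^+=[0.1823]
step 3: x^-=[-0.3658]  P^-=[0.2287]  S=[0.7887]  K=[0.2899]  nu=[1.3458]  x^+=[0.0244]  P^+=[0.1624]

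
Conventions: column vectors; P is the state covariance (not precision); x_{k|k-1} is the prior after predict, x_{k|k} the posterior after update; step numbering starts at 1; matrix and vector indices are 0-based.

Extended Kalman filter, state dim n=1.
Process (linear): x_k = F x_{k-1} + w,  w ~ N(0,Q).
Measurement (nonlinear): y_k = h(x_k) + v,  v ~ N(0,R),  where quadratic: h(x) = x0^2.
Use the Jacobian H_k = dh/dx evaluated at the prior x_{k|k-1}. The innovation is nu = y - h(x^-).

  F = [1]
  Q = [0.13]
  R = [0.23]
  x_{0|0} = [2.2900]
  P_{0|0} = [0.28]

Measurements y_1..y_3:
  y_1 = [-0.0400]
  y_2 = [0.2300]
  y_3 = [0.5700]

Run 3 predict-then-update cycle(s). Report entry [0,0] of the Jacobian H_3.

H_jac[0,0] = 1.5874

step 1: x^-=[2.2900]  P^-=[0.4100]  H_jac=[4.5800]  S=[8.8303]  K=[0.2127]  nu=[-5.2841]  x^+=[1.1663]  P^+=[0.0107]
step 2: x^-=[1.1663]  P^-=[0.1407]  H_jac=[2.3326]  S=[0.9955]  K=[0.3296]  nu=[-1.1303]  x^+=[0.7937]  P^+=[0.0325]
step 3: x^-=[0.7937]  P^-=[0.1625]  H_jac=[1.5874]  S=[0.6395]  K=[0.4034]  nu=[-0.0600]  x^+=[0.7695]  P^+=[0.0584]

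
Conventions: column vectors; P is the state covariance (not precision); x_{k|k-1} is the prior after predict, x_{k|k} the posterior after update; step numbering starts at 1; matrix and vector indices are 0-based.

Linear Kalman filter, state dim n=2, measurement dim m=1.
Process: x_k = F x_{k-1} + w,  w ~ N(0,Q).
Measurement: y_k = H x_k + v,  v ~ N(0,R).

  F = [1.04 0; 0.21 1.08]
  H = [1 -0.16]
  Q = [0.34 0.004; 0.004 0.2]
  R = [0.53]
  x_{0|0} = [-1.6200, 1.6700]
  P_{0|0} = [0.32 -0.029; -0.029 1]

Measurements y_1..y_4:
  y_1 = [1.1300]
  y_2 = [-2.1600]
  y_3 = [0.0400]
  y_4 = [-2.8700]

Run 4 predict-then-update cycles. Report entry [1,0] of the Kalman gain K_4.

K[1,0] = -0.0095

step 1: x^-=[-1.6848, 1.4634]  P^-=[0.6861 0.0413; 0.0413 1.3674]  S=[1.2379]  K=[0.5489; -0.1434]  nu=[3.0489]  x^+=[-0.0112, 1.0263]  P^+=[0.3131 0.1387; 0.1387 1.3419]
step 2: x^-=[-0.0116, 1.1061]  P^-=[0.6787 0.2282; 0.2282 1.8419]  S=[1.1828]  K=[0.5429; -0.0562]  nu=[-1.9714]  x^+=[-1.0819, 1.2169]  P^+=[0.3300 0.2643; 0.2643 1.8382]
step 3: x^-=[-1.1252, 1.0871]  P^-=[0.6970 0.3730; 0.3730 2.4785]  S=[1.1711]  K=[0.5442; -0.0202]  nu=[1.3391]  x^+=[-0.3965, 1.0601]  P^+=[0.3502 0.3858; 0.3858 2.4781]
step 4: x^-=[-0.4123, 1.0616]  P^-=[0.7187 0.5138; 0.5138 3.2808]  S=[1.1683]  K=[0.5448; -0.0095]  nu=[-2.2878]  x^+=[-1.6588, 1.0834]  P^+=[0.3719 0.5199; 0.5199 3.2807]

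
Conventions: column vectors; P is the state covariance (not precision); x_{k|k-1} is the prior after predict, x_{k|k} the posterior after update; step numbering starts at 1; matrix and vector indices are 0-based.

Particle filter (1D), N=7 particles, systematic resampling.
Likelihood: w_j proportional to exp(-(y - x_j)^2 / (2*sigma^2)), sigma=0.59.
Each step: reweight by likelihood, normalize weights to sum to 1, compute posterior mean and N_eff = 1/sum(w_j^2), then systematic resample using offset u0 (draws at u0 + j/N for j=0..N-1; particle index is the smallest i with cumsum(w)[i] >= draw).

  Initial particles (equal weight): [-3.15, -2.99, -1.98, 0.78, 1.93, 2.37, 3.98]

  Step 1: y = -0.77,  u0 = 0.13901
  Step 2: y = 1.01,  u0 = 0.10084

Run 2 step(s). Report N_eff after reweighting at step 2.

N_eff = 2.0000

step 1: w=[0.0019, 0.0054, 0.7878, 0.2047, 0.0002, 0.0000, 0.0000]  mean=-1.4221  Neff=1.5092  idx=[2, 2, 2, 2, 2, 3, 3]
step 2: w=[0.0000, 0.0000, 0.0000, 0.0000, 0.0000, 0.5000, 0.5000]  mean=0.7800  Neff=2.0000  idx=[5, 5, 5, 6, 6, 6, 6]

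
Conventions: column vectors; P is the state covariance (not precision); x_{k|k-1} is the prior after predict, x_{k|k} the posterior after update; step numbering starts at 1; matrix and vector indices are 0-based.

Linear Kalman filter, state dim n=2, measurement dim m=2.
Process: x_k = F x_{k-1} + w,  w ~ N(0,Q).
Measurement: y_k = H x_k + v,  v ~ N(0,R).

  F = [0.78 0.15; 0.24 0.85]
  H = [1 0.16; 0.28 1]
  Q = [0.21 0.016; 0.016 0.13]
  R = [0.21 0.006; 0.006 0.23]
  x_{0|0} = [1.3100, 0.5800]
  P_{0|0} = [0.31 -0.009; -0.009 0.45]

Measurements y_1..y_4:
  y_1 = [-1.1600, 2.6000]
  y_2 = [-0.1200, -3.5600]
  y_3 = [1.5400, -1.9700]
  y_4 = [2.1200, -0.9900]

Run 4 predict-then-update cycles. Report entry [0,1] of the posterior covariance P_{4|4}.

step 1: x^-=[1.1088, 0.8074]  P^-=[0.4066 0.1251; 0.1251 0.4693]  S=[0.6687 0.3257; 0.3257 0.8013]  K=[0.6144 0.0485; -0.0089 0.6331]  nu=[-2.3980, 1.4821]  x^+=[-0.2926, 1.7671]  P^+=[0.1329 -0.0224; -0.0224 0.1518]
step 2: x^-=[0.0368, 1.4318]  P^-=[0.2890 0.0446; 0.0446 0.2382]  S=[0.5194 0.1716; 0.1716 0.5159]  K=[0.5503 0.0602; -0.0015 0.4865]  nu=[-0.3859, -5.0021]  x^+=[-0.4769, -1.0012]  P^+=[0.1185 -0.0160; -0.0160 0.1164]
step 3: x^-=[-0.5221, -0.9654]  P^-=[0.2810 0.0418; 0.0418 0.2144]  S=[0.5098 0.1627; 0.1627 0.4898]  K=[0.5433 0.0656; 0.0023 0.4608]  nu=[2.2166, -0.8584]  x^+=[0.6258, -1.3559]  P^+=[0.1168 -0.0144; -0.0144 0.1100]
step 4: x^-=[0.2848, -1.0023]  P^-=[0.2802 0.0419; 0.0419 0.2104]  S=[0.5089 0.1618; 0.1618 0.4858]  K=[0.5423 0.0670; 0.0034 0.4561]  nu=[1.9956, -0.0674]  x^+=[1.3626, -1.0264]  P^+=[0.1165 -0.0140; -0.0140 0.1088]

P_post[0,1] = -0.0140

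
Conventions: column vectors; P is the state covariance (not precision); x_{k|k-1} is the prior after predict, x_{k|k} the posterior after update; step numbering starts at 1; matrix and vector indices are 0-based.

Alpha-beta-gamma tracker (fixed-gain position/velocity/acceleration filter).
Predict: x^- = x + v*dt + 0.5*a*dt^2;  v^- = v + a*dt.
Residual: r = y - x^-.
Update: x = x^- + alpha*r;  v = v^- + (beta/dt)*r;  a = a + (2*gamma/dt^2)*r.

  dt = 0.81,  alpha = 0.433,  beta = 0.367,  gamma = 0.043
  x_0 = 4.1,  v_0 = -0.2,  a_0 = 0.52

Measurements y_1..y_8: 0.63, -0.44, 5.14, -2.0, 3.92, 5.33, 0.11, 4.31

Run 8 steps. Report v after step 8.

step 1: x_pred=4.1086  r=-3.4786  x^+=2.6024  v^+=-1.3549  a^+=0.0640
step 2: x_pred=1.5259  r=-1.9659  x^+=0.6747  v^+=-2.1938  a^+=-0.1936
step 3: x_pred=-1.1658  r=6.3058  x^+=1.5646  v^+=0.5065  a^+=0.6329
step 4: x_pred=2.1825  r=-4.1825  x^+=0.3715  v^+=-0.8759  a^+=0.0847
step 5: x_pred=-0.3102  r=4.2302  x^+=1.5214  v^+=1.1093  a^+=0.6392
step 6: x_pred=2.6297  r=2.7003  x^+=3.7989  v^+=2.8505  a^+=0.9931
step 7: x_pred=6.4337  r=-6.3237  x^+=3.6955  v^+=0.7898  a^+=0.1642
step 8: x_pred=4.3891  r=-0.0791  x^+=4.3549  v^+=0.8870  a^+=0.1539

v_post = 0.8870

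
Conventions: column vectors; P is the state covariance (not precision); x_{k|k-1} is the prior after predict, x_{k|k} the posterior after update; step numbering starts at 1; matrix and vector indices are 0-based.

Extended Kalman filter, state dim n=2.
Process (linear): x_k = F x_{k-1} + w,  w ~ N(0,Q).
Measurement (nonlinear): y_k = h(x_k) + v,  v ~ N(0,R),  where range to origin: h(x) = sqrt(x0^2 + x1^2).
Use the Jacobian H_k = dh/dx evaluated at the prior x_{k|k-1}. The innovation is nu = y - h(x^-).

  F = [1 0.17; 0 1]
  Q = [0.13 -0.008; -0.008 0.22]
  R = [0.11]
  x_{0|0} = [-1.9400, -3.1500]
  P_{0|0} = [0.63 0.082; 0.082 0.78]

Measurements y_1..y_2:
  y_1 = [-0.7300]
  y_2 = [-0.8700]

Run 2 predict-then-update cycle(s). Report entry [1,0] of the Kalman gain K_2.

K[1,0] = 0.8684

step 1: x^-=[-2.4755, -3.1500]  P^-=[0.8104 0.2066; 0.2066 1.0000]  H_jac=[-0.6179 -0.7863]  S=[1.2384]  K=[-0.5355; -0.7380]  nu=[-4.7363]  x^+=[0.0610, 0.3454]  P^+=[0.4552 -0.2828; -0.2828 0.3255]
step 2: x^-=[0.1197, 0.3454]  P^-=[0.4985 -0.2355; -0.2355 0.5455]  H_jac=[0.3275 0.9448]  S=[0.5047]  K=[-0.1174; 0.8684]  nu=[-1.2356]  x^+=[0.2648, -0.7276]  P^+=[0.4915 -0.1841; -0.1841 0.1649]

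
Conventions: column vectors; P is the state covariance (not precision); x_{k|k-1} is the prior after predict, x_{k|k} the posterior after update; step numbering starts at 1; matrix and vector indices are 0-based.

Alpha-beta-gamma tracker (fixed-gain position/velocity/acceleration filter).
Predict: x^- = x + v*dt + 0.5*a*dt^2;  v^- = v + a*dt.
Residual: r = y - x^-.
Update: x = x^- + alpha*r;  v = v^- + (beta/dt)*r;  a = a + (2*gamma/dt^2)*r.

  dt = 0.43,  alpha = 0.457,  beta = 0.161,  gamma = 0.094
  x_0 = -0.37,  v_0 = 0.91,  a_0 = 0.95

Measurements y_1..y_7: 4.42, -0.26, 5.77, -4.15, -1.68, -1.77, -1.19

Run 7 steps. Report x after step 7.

x_post = -3.9574

step 1: x_pred=0.1091  r=4.3109  x^+=2.0792  v^+=2.9326  a^+=5.3331
step 2: x_pred=3.8333  r=-4.0933  x^+=1.9626  v^+=3.6932  a^+=1.1713
step 3: x_pred=3.6590  r=2.1110  x^+=4.6237  v^+=4.9873  a^+=3.3177
step 4: x_pred=7.0750  r=-11.2250  x^+=1.9452  v^+=2.2110  a^+=-8.0955
step 5: x_pred=2.1475  r=-3.8275  x^+=0.3983  v^+=-2.7031  a^+=-11.9872
step 6: x_pred=-1.8722  r=0.1022  x^+=-1.8255  v^+=-7.8193  a^+=-11.8832
step 7: x_pred=-6.2864  r=5.0964  x^+=-3.9574  v^+=-11.0209  a^+=-6.7013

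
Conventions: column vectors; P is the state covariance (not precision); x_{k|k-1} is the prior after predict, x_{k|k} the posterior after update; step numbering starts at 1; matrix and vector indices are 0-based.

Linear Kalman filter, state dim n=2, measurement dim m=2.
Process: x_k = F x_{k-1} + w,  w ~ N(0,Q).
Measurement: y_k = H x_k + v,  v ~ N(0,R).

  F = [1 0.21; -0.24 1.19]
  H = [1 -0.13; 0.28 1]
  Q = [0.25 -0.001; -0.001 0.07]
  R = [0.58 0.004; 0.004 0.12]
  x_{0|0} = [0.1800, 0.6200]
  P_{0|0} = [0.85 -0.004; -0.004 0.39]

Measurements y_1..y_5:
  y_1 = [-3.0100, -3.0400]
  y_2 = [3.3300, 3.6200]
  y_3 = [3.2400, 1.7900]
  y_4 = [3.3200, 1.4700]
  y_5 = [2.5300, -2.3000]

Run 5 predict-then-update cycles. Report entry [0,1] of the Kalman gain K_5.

step 1: x^-=[0.3102, 0.6946]  P^-=[1.1155 -0.1121; -0.1121 0.6735]  S=[1.7360 0.1208; 0.1208 0.8182]  K=[0.6405 0.1502; -0.1714 0.8101]  nu=[-3.2299, -3.8215]  x^+=[-2.3326, -1.8477]  P^+=[0.3616 -0.0807; -0.0807 0.1191]
step 2: x^-=[-2.7206, -1.6389]  P^-=[0.5830 -0.1499; -0.1499 0.3056]  S=[1.2071 -0.0170; -0.0170 0.3873]  K=[0.4999 0.0562; -0.1476 0.6741]  nu=[5.8375, 6.0207]  x^+=[0.5360, 1.5577]  P^+=[0.2811 -0.0700; -0.0700 0.0999]
step 3: x^-=[0.8632, 1.7250]  P^-=[0.5061 -0.1232; -0.1232 0.2676]  S=[1.1226 -0.0078; -0.0078 0.3583]  K=[0.4655 0.0618; -0.1362 0.6476]  nu=[2.6011, -0.1767]  x^+=[2.0630, 1.2562]  P^+=[0.2619 -0.0641; -0.0641 0.0951]
step 4: x^-=[2.3269, 0.9998]  P^-=[0.4892 -0.1131; -0.1131 0.2564]  S=[1.1029 -0.0013; -0.0013 0.3514]  K=[0.4570 0.0697; -0.1320 0.6390]  nu=[1.1231, -0.1813]  x^+=[2.8274, 0.7357]  P^+=[0.2573 -0.0618; -0.0618 0.0935]
step 5: x^-=[2.9819, 0.1969]  P^-=[0.4854 -0.1099; -0.1099 0.2525]  S=[1.0983 0.0012; 0.0012 0.3490]  K=[0.4549 0.0730; -0.1306 0.6358]  nu=[-0.4263, -3.3318]  x^+=[2.5446, -1.8656]  P^+=[0.2562 -0.0612; -0.0612 0.0929]

K[0,1] = 0.0730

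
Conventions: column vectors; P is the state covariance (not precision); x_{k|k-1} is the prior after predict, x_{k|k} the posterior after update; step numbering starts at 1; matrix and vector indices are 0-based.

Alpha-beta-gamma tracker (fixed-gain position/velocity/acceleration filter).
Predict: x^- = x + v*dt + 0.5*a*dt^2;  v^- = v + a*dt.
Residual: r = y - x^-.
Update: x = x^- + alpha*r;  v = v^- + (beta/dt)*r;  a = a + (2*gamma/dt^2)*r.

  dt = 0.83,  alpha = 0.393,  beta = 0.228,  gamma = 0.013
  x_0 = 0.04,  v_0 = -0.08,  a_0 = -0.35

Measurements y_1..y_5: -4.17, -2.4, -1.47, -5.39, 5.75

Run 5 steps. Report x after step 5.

step 1: x_pred=-0.1470  r=-4.0230  x^+=-1.7280  v^+=-1.4756  a^+=-0.5018
step 2: x_pred=-3.1256  r=0.7256  x^+=-2.8405  v^+=-1.6928  a^+=-0.4744
step 3: x_pred=-4.4089  r=2.9389  x^+=-3.2539  v^+=-1.2793  a^+=-0.3635
step 4: x_pred=-4.4410  r=-0.9490  x^+=-4.8139  v^+=-1.8417  a^+=-0.3993
step 5: x_pred=-6.4801  r=12.2301  x^+=-1.6737  v^+=1.1864  a^+=0.0622

x_post = -1.6737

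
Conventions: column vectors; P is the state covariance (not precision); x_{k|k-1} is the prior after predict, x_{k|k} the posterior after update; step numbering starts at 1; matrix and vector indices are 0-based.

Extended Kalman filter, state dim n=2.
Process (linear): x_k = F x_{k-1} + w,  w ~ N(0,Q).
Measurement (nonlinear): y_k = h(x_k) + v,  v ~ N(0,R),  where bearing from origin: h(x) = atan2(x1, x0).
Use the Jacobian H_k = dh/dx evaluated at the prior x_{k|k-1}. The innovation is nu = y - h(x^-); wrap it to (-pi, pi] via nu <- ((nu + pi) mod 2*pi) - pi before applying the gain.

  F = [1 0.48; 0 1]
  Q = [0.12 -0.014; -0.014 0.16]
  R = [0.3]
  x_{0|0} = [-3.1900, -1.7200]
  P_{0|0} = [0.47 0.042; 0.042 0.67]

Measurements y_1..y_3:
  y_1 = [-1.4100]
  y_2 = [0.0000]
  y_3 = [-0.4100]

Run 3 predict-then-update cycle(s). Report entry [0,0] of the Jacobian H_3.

H_jac[0,0] = 0.0570

step 1: x^-=[-4.0156, -1.7200]  P^-=[0.7847 0.3496; 0.3496 0.8300]  H_jac=[0.0901 -0.2104]  S=[0.3299]  K=[-0.0086; -0.4339]  nu=[1.3269]  x^+=[-4.0270, -2.2958]  P^+=[0.7847 0.3484; 0.3484 0.7679]
step 2: x^-=[-5.1290, -2.2958]  P^-=[1.4160 0.7030; 0.7030 0.9279]  H_jac=[0.0727 -0.1624]  S=[0.3154]  K=[-0.0356; -0.3158]  nu=[2.7207]  x^+=[-5.2259, -3.1551]  P^+=[1.4156 0.6994; 0.6994 0.8964]
step 3: x^-=[-6.7403, -3.1551]  P^-=[2.4136 1.1157; 1.1157 1.0564]  H_jac=[0.0570 -0.1217]  S=[0.3080]  K=[0.0056; -0.2111]  nu=[2.2938]  x^+=[-6.7276, -3.6392]  P^+=[2.4136 1.1161; 1.1161 1.0427]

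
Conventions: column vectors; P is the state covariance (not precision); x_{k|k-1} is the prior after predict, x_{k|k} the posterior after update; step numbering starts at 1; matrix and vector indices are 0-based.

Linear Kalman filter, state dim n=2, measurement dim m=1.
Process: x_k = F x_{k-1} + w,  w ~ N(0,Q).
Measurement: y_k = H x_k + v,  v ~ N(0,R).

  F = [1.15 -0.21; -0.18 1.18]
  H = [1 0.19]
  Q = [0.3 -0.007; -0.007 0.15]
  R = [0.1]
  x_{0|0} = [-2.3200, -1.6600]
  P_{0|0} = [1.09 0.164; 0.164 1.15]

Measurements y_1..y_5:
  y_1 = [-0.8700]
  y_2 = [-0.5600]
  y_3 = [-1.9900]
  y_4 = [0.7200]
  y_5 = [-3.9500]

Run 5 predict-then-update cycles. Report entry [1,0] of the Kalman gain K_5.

K[1,0] = -1.4519

step 1: x^-=[-2.3194, -1.5412]  P^-=[1.7130 -0.2889; -0.2889 1.7169]  S=[1.7652]  K=[0.9393; 0.0212]  nu=[1.7422]  x^+=[-0.6829, -1.5043]  P^+=[0.1555 -0.3239; -0.3239 1.7161]
step 2: x^-=[-0.4694, -1.6522]  P^-=[0.7378 -0.9163; -0.9163 2.6822]  S=[0.5864]  K=[0.9612; -0.6935]  nu=[0.2233]  x^+=[-0.2547, -1.8071]  P^+=[0.1959 -0.5254; -0.5254 2.4002]
step 3: x^-=[0.0865, -2.0865]  P^-=[0.9187 -1.3751; -1.3751 3.7215]  S=[0.6305]  K=[1.0427; -1.0595]  nu=[-1.6801]  x^+=[-1.6653, -0.3065]  P^+=[0.2332 -0.6786; -0.6786 3.0138]
step 4: x^-=[-1.8508, -0.0619]  P^-=[1.0691 -1.7485; -1.7485 4.6422]  S=[0.6722]  K=[1.0962; -1.2891]  nu=[2.5825]  x^+=[0.9801, -3.3910]  P^+=[0.2614 -0.7987; -0.7987 3.5251]
step 5: x^-=[1.8392, -4.1778]  P^-=[1.1869 -2.0486; -2.0486 5.4061]  S=[0.7036]  K=[1.1337; -1.4519]  nu=[-4.9954]  x^+=[-3.8242, 3.0749]  P^+=[0.2826 -0.8906; -0.8906 3.9231]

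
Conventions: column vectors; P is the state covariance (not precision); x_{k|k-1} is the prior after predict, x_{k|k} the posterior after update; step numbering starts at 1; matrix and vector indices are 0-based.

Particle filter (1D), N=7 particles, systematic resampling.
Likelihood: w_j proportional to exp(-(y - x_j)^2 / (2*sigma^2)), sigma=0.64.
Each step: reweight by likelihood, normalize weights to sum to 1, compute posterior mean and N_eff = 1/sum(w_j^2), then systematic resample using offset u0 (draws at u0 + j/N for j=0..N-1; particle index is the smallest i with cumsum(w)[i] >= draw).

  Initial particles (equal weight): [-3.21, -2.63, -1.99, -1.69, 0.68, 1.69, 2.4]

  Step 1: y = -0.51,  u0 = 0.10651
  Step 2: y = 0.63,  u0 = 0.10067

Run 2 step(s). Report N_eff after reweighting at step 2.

N_eff = 3.0089

step 1: w=[0.0003, 0.0095, 0.1581, 0.4189, 0.4069, 0.0062, 0.0001]  mean=-0.7611  Neff=2.7312  idx=[2, 3, 3, 3, 4, 4, 4]
step 2: w=[0.0001, 0.0005, 0.0005, 0.0005, 0.3328, 0.3328, 0.3328]  mean=0.6765  Neff=3.0089  idx=[4, 4, 5, 5, 6, 6, 6]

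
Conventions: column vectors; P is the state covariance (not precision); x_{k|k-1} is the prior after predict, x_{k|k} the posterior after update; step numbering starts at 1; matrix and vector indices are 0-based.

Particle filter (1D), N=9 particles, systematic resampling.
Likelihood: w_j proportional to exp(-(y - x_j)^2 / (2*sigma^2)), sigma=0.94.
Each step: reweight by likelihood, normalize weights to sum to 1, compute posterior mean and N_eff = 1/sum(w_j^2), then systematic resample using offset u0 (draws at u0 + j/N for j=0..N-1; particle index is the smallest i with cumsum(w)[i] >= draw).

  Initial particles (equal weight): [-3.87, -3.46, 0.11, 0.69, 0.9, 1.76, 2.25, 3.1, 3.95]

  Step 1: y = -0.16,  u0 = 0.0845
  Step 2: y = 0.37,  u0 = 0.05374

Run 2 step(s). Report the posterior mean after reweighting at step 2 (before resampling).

step 1: w=[0.0002, 0.0009, 0.4136, 0.2864, 0.2282, 0.0535, 0.0161, 0.0011, 0.0000]  mean=0.5785  Neff=3.2438  idx=[2, 2, 2, 3, 3, 3, 4, 4, 5]
step 2: w=[0.1240, 0.1240, 0.1240, 0.1216, 0.1216, 0.1216, 0.1099, 0.1099, 0.0432]  mean=0.5666  Neff=8.5793  idx=[0, 1, 2, 3, 4, 4, 5, 6, 7]

post_mean = 0.5666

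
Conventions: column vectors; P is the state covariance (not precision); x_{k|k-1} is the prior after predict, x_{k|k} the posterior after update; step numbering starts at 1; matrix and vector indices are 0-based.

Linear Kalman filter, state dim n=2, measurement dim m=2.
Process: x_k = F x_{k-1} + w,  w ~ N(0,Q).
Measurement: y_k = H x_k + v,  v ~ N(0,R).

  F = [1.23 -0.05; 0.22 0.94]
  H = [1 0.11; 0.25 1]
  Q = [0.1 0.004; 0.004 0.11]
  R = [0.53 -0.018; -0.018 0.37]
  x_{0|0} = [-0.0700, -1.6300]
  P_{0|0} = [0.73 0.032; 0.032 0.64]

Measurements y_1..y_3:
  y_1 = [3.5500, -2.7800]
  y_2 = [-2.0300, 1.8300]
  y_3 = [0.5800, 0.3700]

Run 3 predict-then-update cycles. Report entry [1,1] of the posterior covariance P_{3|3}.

P_post[1,1] = 0.1560

step 1: x^-=[-0.0046, -1.5476]  P^-=[1.2021 0.2081; 0.2081 0.7241]  S=[1.7866 0.5760; 0.5760 1.2733]  K=[0.6519 0.1045; -0.0415 0.6283]  nu=[3.7248, -1.2312]  x^+=[2.2950, -2.4758]  P^+=[0.3503 -0.0606; -0.0606 0.2484]
step 2: x^-=[2.9466, -1.8224]  P^-=[0.6381 0.0177; 0.0177 0.3213]  S=[1.1758 0.1950; 0.1950 0.7401]  K=[0.5276 0.1004; -0.0292 0.4479]  nu=[-4.7762, 2.9157]  x^+=[0.7192, -0.3771]  P^+=[0.2826 -0.0430; -0.0430 0.1770]
step 3: x^-=[0.9035, -0.1962]  P^-=[0.5332 0.0229; 0.0229 0.2623]  S=[1.0715 0.1677; 0.1677 0.6771]  K=[0.4826 0.1112; -0.0142 0.3994]  nu=[-0.3019, 0.3404]  x^+=[0.7956, -0.0560]  P^+=[0.2573 -0.0319; -0.0319 0.1560]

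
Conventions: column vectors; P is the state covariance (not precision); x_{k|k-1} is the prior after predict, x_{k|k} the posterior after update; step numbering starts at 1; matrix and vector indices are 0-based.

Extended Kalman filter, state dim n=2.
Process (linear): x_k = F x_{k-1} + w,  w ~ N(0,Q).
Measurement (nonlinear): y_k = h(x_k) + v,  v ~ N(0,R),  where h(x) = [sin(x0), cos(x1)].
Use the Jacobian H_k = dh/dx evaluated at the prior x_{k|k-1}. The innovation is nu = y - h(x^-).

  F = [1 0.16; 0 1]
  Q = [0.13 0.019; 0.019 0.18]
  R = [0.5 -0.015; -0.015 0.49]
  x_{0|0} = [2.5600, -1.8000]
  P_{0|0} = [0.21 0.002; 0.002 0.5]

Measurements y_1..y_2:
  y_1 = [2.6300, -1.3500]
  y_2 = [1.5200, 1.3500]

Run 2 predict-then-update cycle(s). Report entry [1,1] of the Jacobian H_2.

H_jac[1,1] = 0.5911

step 1: x^-=[2.2720, -1.8000]  P^-=[0.3534 0.1010; 0.1010 0.6800]  H_jac=[-0.6451 0.0000; 0.0000 0.9738]  S=[0.6471 -0.0785; -0.0785 1.1349]  K=[-0.3447 0.0628; -0.0302 0.5814]  nu=[1.8659, -1.1228]  x^+=[1.5582, -2.5092]  P^+=[0.2687 0.0369; 0.0369 0.2930]
step 2: x^-=[1.1567, -2.5092]  P^-=[0.4180 0.1028; 0.1028 0.4730]  H_jac=[0.4024 0.0000; 0.0000 0.5911]  S=[0.5677 0.0095; 0.0095 0.6553]  K=[0.2948 0.0885; 0.0658 0.4257]  nu=[0.6045, 2.1566]  x^+=[1.5257, -1.5513]  P^+=[0.3630 0.0659; 0.0659 0.3513]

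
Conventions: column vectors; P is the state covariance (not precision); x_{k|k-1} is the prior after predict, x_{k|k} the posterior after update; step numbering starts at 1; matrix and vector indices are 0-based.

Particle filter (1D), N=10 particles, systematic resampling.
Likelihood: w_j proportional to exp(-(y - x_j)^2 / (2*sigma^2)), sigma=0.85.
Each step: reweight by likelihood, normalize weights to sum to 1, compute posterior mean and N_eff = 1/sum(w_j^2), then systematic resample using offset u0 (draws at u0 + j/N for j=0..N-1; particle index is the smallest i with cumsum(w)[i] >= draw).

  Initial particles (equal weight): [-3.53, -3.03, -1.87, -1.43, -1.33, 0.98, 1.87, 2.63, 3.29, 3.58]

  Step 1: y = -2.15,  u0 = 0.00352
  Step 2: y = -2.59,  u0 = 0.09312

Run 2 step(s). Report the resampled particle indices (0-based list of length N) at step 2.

step 1: w=[0.0856, 0.1871, 0.3028, 0.2233, 0.2008, 0.0004, 0.0000, 0.0000, 0.0000, 0.0000]  mean=-2.0214  Neff=4.4597  idx=[0, 1, 1, 2, 2, 2, 3, 3, 4, 4]
step 2: w=[0.0929, 0.1497, 0.1497, 0.1196, 0.1196, 0.1196, 0.0675, 0.0675, 0.0571, 0.0571]  mean=-2.2505  Neff=8.9327  idx=[1, 1, 2, 3, 3, 4, 5, 6, 8, 9]

resampled_idx = [1, 1, 2, 3, 3, 4, 5, 6, 8, 9]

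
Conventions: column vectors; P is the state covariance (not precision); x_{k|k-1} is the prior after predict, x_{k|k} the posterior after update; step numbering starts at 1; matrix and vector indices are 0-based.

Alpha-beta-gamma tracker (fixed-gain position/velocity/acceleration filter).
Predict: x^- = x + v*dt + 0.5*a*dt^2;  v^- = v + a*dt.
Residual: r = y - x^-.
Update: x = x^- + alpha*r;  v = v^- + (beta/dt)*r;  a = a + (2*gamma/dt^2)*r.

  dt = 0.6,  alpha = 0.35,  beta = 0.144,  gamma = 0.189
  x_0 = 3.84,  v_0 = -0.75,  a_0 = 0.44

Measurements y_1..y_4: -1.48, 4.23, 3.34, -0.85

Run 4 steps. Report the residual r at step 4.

resid = -0.7121

step 1: x_pred=3.4692  r=-4.9492  x^+=1.7370  v^+=-1.6738  a^+=-4.7567
step 2: x_pred=-0.1235  r=4.3535  x^+=1.4002  v^+=-3.4830  a^+=-0.1855
step 3: x_pred=-0.7229  r=4.0629  x^+=0.6991  v^+=-2.6191  a^+=4.0806
step 4: x_pred=-0.1379  r=-0.7121  x^+=-0.3871  v^+=-0.3417  a^+=3.3329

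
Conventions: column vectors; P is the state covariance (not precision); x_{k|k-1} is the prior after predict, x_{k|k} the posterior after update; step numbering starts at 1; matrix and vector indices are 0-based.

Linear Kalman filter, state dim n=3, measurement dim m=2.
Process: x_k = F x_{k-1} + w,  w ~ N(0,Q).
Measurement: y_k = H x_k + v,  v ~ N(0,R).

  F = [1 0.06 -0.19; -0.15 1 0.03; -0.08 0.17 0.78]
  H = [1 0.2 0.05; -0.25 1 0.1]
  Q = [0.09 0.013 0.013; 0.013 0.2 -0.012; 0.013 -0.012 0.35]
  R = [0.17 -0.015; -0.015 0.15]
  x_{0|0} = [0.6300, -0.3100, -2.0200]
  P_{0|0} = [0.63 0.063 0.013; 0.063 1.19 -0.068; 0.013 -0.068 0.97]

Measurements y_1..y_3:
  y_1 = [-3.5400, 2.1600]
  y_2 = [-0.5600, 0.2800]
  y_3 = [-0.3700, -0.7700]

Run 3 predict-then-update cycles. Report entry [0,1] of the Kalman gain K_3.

K[0,1] = -0.1226

step 1: x^-=[0.9952, -0.4651, -1.6787]  P^-=[0.7635 0.0604 -0.1493; 0.0604 1.3820 0.1590; -0.1493 0.1590 0.9572]  S=[1.0035 0.1307; 0.1307 1.5983]  K=[0.7856 -0.1552; 0.2333 0.8461; -0.0942 0.1904]  nu=[-4.3582, 3.0418]  x^+=[-2.9008, 1.0917, -0.6892]  P^+=[0.1375 0.0042 -0.0492; 0.0042 0.1317 -0.0718; -0.0492 -0.0718 0.8951]
step 2: x^-=[-2.7044, 1.5062, -0.1199]  P^-=[0.2811 0.0100 -0.1688; 0.0100 0.3304 -0.0180; -0.1688 -0.0180 0.8862]  S=[0.4533 -0.0213; -0.0213 0.5067]  K=[0.6000 -0.1271; 0.1965 0.6519; -0.2726 0.2112]  nu=[1.8491, -1.8903]  x^+=[-1.3547, 0.6373, -1.0233]  P^+=[0.1065 0.0063 -0.0776; 0.0063 0.1031 -0.0664; -0.0776 -0.0664 0.8275]
step 3: x^-=[-1.1221, 0.8098, -0.5815]  P^-=[0.2585 0.0127 -0.1787; 0.0127 0.3010 -0.0174; -0.1787 -0.0174 0.8490]  S=[0.4296 -0.0200; -0.0200 0.4748]  K=[0.5813 -0.1226; 0.1971 0.6320; -0.3150 0.2231]  nu=[0.6192, -1.8021]  x^+=[-0.5413, -0.2071, -1.1786]  P^+=[0.1034 0.0071 -0.0837; 0.0071 0.0997 -0.0607; -0.0837 -0.0607 0.7799]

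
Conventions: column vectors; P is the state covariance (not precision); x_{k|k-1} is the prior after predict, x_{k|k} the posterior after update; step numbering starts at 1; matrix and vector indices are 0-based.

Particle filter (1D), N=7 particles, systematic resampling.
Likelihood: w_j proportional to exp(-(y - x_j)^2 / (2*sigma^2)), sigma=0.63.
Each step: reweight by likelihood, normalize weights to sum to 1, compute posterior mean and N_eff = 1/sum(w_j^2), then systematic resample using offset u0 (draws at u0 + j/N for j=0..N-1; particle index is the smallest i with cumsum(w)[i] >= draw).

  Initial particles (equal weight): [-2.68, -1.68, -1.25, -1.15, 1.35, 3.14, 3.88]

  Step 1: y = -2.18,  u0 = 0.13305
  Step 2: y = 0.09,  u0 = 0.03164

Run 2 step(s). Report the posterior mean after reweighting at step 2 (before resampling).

post_mean = -1.2849

step 1: w=[0.3545, 0.3545, 0.1634, 0.1276, 0.0000, 0.0000, 0.0000]  mean=-1.8966  Neff=3.3977  idx=[0, 0, 1, 1, 1, 2, 3]
step 2: w=[0.0002, 0.0002, 0.0631, 0.0631, 0.0631, 0.3399, 0.4705]  mean=-1.2849  Neff=2.8667  idx=[2, 4, 5, 5, 6, 6, 6]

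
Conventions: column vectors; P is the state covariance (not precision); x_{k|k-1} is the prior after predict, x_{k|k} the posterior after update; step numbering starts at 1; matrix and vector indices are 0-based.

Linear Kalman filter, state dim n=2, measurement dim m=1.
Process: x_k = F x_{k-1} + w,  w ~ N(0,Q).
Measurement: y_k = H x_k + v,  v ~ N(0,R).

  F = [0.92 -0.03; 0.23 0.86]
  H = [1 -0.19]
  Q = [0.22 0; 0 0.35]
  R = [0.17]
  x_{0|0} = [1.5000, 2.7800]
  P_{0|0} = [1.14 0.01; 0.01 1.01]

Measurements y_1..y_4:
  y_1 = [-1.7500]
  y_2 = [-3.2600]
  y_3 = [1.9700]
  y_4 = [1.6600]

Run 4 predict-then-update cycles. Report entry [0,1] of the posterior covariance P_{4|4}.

step 1: x^-=[1.2966, 2.7358]  P^-=[1.1853 0.2230; 0.2230 1.1613]  S=[1.3124]  K=[0.8708; 0.0018]  nu=[-2.5268]  x^+=[-0.9038, 2.7312]  P^+=[0.1900 0.2209; 0.2209 1.1613]
step 2: x^-=[-0.9134, 2.1410]  P^-=[0.3697 0.1835; 0.1835 1.3063]  S=[0.5171]  K=[0.6475; -0.1251]  nu=[-1.9398]  x^+=[-2.1694, 2.3836]  P^+=[0.1529 0.2254; 0.2254 1.2982]
step 3: x^-=[-2.0673, 1.5509]  P^-=[0.3381 0.1756; 0.1756 1.4074]  S=[0.4922]  K=[0.6192; -0.1864]  nu=[4.3320]  x^+=[0.6150, 0.7432]  P^+=[0.1494 0.2325; 0.2325 1.3903]
step 4: x^-=[0.5435, 0.7806]  P^-=[0.3349 0.1781; 0.1781 1.4782]  S=[0.4906]  K=[0.6137; -0.2095]  nu=[1.2648]  x^+=[1.3197, 0.5157]  P^+=[0.1501 0.2411; 0.2411 1.4566]

P_post[0,1] = 0.2411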